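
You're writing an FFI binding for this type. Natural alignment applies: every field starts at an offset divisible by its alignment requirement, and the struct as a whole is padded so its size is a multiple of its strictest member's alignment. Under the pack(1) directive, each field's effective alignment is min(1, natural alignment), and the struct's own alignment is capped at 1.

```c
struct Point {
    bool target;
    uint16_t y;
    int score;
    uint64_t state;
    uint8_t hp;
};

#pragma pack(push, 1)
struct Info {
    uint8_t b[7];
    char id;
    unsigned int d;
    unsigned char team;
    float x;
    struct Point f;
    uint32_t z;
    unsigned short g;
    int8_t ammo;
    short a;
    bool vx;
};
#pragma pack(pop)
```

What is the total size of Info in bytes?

51

Point: @0: target [1B, align 1] → 1; +1 pad (align 2); @2: y [2B, align 2] → 4; @4: score [4B, align 4] → 8; @8: state [8B, align 8] → 16; @16: hp [1B, align 1] → 17; +7 tail pad (align 8); size 24, align 8
@0: b [7B, align 1] → 7
@7: id [1B, align 1] → 8
@8: d [4B, align 1] → 12
@12: team [1B, align 1] → 13
@13: x [4B, align 1] → 17
@17: f [24B, align 1] → 41
@41: z [4B, align 1] → 45
@45: g [2B, align 1] → 47
@47: ammo [1B, align 1] → 48
@48: a [2B, align 1] → 50
@50: vx [1B, align 1] → 51
size 51, align 1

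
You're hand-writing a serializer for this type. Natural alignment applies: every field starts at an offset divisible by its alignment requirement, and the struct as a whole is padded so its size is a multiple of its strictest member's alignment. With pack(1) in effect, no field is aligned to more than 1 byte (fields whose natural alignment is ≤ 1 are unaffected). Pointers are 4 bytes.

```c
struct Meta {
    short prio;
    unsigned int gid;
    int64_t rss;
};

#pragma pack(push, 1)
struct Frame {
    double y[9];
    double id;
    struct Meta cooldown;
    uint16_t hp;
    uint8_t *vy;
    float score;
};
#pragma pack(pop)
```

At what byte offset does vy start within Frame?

Meta: @0: prio [2B, align 2] → 2; +2 pad (align 4); @4: gid [4B, align 4] → 8; @8: rss [8B, align 8] → 16; size 16, align 8
@0: y [72B, align 1] → 72
@72: id [8B, align 1] → 80
@80: cooldown [16B, align 1] → 96
@96: hp [2B, align 1] → 98
@98: vy [4B, align 1] → 102

98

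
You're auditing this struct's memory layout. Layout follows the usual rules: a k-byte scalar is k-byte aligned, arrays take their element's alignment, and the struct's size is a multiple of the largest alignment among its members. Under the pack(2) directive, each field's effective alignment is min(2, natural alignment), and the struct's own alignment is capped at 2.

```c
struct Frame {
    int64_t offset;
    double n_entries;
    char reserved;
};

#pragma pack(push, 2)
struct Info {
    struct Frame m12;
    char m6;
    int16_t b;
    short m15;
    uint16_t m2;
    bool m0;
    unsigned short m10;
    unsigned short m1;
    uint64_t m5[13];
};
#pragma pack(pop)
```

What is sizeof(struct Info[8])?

1136

Frame: offset at 0 (size 8, align 8) → ends 8; n_entries at 8 (size 8, align 8) → ends 16; reserved at 16 (size 1, align 1) → ends 17; tail pad 7 to reach multiple of 8; total 24 bytes, alignment 8
m12 at 0 (size 24, align 2) → ends 24
m6 at 24 (size 1, align 1) → ends 25
pad 1 to align 2 for b
b at 26 (size 2, align 2) → ends 28
m15 at 28 (size 2, align 2) → ends 30
m2 at 30 (size 2, align 2) → ends 32
m0 at 32 (size 1, align 1) → ends 33
pad 1 to align 2 for m10
m10 at 34 (size 2, align 2) → ends 36
m1 at 36 (size 2, align 2) → ends 38
m5 at 38 (size 104, align 2) → ends 142
total 142 bytes, alignment 2
array of 8: 8 × 142 = 1136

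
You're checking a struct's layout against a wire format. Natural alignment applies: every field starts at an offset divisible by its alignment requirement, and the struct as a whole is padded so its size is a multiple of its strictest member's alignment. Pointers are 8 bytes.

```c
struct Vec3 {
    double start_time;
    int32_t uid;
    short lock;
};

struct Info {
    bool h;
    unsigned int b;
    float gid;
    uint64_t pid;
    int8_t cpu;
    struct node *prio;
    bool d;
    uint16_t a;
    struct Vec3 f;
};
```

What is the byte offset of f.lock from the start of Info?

60

Vec3: start_time at 0 (size 8, align 8) → ends 8; uid at 8 (size 4, align 4) → ends 12; lock at 12 (size 2, align 2) → ends 14; tail pad 2 to reach multiple of 8; total 16 bytes, alignment 8
h at 0 (size 1, align 1) → ends 1
pad 3 to align 4 for b
b at 4 (size 4, align 4) → ends 8
gid at 8 (size 4, align 4) → ends 12
pad 4 to align 8 for pid
pid at 16 (size 8, align 8) → ends 24
cpu at 24 (size 1, align 1) → ends 25
pad 7 to align 8 for prio
prio at 32 (size 8, align 8) → ends 40
d at 40 (size 1, align 1) → ends 41
pad 1 to align 2 for a
a at 42 (size 2, align 2) → ends 44
pad 4 to align 8 for f
f at 48 (size 16, align 8) → ends 64
within Vec3: lock at 12
48 + 12 = 60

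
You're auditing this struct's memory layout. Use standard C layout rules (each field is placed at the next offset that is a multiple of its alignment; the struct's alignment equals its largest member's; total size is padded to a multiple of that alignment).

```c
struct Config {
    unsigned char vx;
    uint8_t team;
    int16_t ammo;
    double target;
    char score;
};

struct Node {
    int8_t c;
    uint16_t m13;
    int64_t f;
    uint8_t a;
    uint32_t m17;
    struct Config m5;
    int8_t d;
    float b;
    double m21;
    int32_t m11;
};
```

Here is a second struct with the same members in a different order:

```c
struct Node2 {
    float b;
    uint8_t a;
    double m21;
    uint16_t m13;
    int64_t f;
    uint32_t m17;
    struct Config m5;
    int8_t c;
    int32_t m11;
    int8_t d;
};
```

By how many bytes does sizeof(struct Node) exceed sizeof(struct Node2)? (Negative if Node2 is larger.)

Config: 0..1  vx  (1B, 1-aligned); 1..2  team  (1B, 1-aligned); 2..4  ammo  (2B, 2-aligned); 4..8  -- padding (4B); 8..16  target  (8B, 8-aligned); 16..17  score  (1B, 1-aligned); 17..24  -- tail padding (7B); sizeof = 24, alignof = 8
0..1  c  (1B, 1-aligned)
1..2  -- padding (1B)
2..4  m13  (2B, 2-aligned)
4..8  -- padding (4B)
8..16  f  (8B, 8-aligned)
16..17  a  (1B, 1-aligned)
17..20  -- padding (3B)
20..24  m17  (4B, 4-aligned)
24..48  m5  (24B, 8-aligned)
48..49  d  (1B, 1-aligned)
49..52  -- padding (3B)
52..56  b  (4B, 4-aligned)
56..64  m21  (8B, 8-aligned)
64..68  m11  (4B, 4-aligned)
68..72  -- tail padding (4B)
sizeof = 72, alignof = 8
— Node2 —
0..4  b  (4B, 4-aligned)
4..5  a  (1B, 1-aligned)
5..8  -- padding (3B)
8..16  m21  (8B, 8-aligned)
16..18  m13  (2B, 2-aligned)
18..24  -- padding (6B)
24..32  f  (8B, 8-aligned)
32..36  m17  (4B, 4-aligned)
36..40  -- padding (4B)
40..64  m5  (24B, 8-aligned)
64..65  c  (1B, 1-aligned)
65..68  -- padding (3B)
68..72  m11  (4B, 4-aligned)
72..73  d  (1B, 1-aligned)
73..80  -- tail padding (7B)
sizeof = 80, alignof = 8
72 − 80 = -8

-8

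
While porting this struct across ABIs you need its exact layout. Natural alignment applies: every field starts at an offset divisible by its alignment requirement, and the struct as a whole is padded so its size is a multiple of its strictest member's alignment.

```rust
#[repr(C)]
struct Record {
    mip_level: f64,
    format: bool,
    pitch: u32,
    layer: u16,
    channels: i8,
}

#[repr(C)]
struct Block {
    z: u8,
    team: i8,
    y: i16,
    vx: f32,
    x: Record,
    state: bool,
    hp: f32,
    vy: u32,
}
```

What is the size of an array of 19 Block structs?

912

Record: 0..8  mip_level  (8B, 8-aligned); 8..9  format  (1B, 1-aligned); 9..12  -- padding (3B); 12..16  pitch  (4B, 4-aligned); 16..18  layer  (2B, 2-aligned); 18..19  channels  (1B, 1-aligned); 19..24  -- tail padding (5B); sizeof = 24, alignof = 8
0..1  z  (1B, 1-aligned)
1..2  team  (1B, 1-aligned)
2..4  y  (2B, 2-aligned)
4..8  vx  (4B, 4-aligned)
8..32  x  (24B, 8-aligned)
32..33  state  (1B, 1-aligned)
33..36  -- padding (3B)
36..40  hp  (4B, 4-aligned)
40..44  vy  (4B, 4-aligned)
44..48  -- tail padding (4B)
sizeof = 48, alignof = 8
array of 19: 19 × 48 = 912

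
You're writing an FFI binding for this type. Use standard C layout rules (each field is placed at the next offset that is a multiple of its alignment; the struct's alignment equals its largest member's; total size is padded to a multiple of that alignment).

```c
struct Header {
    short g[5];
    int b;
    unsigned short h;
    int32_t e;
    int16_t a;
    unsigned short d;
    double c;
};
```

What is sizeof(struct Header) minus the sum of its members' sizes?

8

g at 0 (size 10, align 2) → ends 10
pad 2 to align 4 for b
b at 12 (size 4, align 4) → ends 16
h at 16 (size 2, align 2) → ends 18
pad 2 to align 4 for e
e at 20 (size 4, align 4) → ends 24
a at 24 (size 2, align 2) → ends 26
d at 26 (size 2, align 2) → ends 28
pad 4 to align 8 for c
c at 32 (size 8, align 8) → ends 40
total 40 bytes, alignment 8
data bytes 32, size 40 → padding 8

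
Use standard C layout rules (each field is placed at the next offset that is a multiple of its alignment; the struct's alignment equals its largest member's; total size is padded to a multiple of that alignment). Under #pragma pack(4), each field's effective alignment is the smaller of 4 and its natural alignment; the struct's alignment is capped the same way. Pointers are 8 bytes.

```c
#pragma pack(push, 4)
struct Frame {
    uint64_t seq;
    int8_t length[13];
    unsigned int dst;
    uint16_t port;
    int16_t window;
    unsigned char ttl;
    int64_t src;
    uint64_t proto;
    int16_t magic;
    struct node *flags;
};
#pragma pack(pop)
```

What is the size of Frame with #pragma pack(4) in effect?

64

@0: seq [8B, align 4] → 8
@8: length [13B, align 1] → 21
+3 pad (align 4)
@24: dst [4B, align 4] → 28
@28: port [2B, align 2] → 30
@30: window [2B, align 2] → 32
@32: ttl [1B, align 1] → 33
+3 pad (align 4)
@36: src [8B, align 4] → 44
@44: proto [8B, align 4] → 52
@52: magic [2B, align 2] → 54
+2 pad (align 4)
@56: flags [8B, align 4] → 64
size 64, align 4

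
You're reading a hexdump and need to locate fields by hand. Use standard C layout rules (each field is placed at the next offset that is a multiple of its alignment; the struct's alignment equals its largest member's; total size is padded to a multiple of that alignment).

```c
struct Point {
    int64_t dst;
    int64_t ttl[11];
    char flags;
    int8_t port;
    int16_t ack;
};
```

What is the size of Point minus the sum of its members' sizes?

4

@0: dst [8B, align 8] → 8
@8: ttl [88B, align 8] → 96
@96: flags [1B, align 1] → 97
@97: port [1B, align 1] → 98
@98: ack [2B, align 2] → 100
+4 tail pad (align 8)
size 104, align 8
data bytes 100, size 104 → padding 4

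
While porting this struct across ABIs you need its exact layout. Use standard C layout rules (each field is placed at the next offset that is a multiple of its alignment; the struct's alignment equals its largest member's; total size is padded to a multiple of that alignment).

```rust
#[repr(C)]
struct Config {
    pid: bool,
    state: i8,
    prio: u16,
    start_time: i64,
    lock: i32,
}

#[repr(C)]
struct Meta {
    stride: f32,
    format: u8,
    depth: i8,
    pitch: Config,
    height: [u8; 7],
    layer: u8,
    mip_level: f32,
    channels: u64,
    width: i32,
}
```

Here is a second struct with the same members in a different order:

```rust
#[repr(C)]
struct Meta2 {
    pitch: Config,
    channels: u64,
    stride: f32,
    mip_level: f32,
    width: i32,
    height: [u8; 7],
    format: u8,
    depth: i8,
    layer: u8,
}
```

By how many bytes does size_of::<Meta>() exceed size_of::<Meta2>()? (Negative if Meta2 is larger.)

8

Config: @0: pid [1B, align 1] → 1; @1: state [1B, align 1] → 2; @2: prio [2B, align 2] → 4; +4 pad (align 8); @8: start_time [8B, align 8] → 16; @16: lock [4B, align 4] → 20; +4 tail pad (align 8); size 24, align 8
@0: stride [4B, align 4] → 4
@4: format [1B, align 1] → 5
@5: depth [1B, align 1] → 6
+2 pad (align 8)
@8: pitch [24B, align 8] → 32
@32: height [7B, align 1] → 39
@39: layer [1B, align 1] → 40
@40: mip_level [4B, align 4] → 44
+4 pad (align 8)
@48: channels [8B, align 8] → 56
@56: width [4B, align 4] → 60
+4 tail pad (align 8)
size 64, align 8
— Meta2 —
@0: pitch [24B, align 8] → 24
@24: channels [8B, align 8] → 32
@32: stride [4B, align 4] → 36
@36: mip_level [4B, align 4] → 40
@40: width [4B, align 4] → 44
@44: height [7B, align 1] → 51
@51: format [1B, align 1] → 52
@52: depth [1B, align 1] → 53
@53: layer [1B, align 1] → 54
+2 tail pad (align 8)
size 56, align 8
64 − 56 = 8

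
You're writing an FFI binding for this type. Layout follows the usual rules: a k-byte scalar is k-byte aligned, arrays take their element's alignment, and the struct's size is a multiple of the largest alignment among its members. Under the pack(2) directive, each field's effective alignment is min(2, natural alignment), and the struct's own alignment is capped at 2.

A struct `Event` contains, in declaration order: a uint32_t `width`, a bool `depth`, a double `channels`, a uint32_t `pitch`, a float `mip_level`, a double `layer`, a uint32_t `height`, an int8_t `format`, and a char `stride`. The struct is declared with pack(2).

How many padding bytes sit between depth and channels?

0..4  width  (4B, 2-aligned)
4..5  depth  (1B, 1-aligned)
5..6  -- padding (1B)
6..14  channels  (8B, 2-aligned)

1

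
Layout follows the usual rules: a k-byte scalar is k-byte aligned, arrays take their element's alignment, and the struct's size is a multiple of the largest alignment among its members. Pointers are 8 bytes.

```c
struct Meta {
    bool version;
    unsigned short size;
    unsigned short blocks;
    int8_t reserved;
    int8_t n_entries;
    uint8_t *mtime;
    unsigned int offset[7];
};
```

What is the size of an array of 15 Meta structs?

720

0..1  version  (1B, 1-aligned)
1..2  -- padding (1B)
2..4  size  (2B, 2-aligned)
4..6  blocks  (2B, 2-aligned)
6..7  reserved  (1B, 1-aligned)
7..8  n_entries  (1B, 1-aligned)
8..16  mtime  (8B, 8-aligned)
16..44  offset  (28B, 4-aligned)
44..48  -- tail padding (4B)
sizeof = 48, alignof = 8
array of 15: 15 × 48 = 720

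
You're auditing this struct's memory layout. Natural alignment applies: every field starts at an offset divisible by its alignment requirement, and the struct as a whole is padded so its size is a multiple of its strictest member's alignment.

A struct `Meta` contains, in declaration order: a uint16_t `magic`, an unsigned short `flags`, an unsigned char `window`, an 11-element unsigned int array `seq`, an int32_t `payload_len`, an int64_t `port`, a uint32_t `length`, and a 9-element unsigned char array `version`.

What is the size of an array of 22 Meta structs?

@0: magic [2B, align 2] → 2
@2: flags [2B, align 2] → 4
@4: window [1B, align 1] → 5
+3 pad (align 4)
@8: seq [44B, align 4] → 52
@52: payload_len [4B, align 4] → 56
@56: port [8B, align 8] → 64
@64: length [4B, align 4] → 68
@68: version [9B, align 1] → 77
+3 tail pad (align 8)
size 80, align 8
array of 22: 22 × 80 = 1760

1760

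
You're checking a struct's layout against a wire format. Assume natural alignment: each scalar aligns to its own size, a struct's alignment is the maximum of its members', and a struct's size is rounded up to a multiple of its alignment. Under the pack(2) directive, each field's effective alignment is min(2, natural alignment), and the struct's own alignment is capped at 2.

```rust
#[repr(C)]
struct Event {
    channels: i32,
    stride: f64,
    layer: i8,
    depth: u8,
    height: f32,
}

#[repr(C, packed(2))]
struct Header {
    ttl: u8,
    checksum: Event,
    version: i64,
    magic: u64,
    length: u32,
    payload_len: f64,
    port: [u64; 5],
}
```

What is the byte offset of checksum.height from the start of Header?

Event: channels at 0 (size 4, align 4) → ends 4; pad 4 to align 8 for stride; stride at 8 (size 8, align 8) → ends 16; layer at 16 (size 1, align 1) → ends 17; depth at 17 (size 1, align 1) → ends 18; pad 2 to align 4 for height; height at 20 (size 4, align 4) → ends 24; total 24 bytes, alignment 8
ttl at 0 (size 1, align 1) → ends 1
pad 1 to align 2 for checksum
checksum at 2 (size 24, align 2) → ends 26
within Event: height at 20
2 + 20 = 22

22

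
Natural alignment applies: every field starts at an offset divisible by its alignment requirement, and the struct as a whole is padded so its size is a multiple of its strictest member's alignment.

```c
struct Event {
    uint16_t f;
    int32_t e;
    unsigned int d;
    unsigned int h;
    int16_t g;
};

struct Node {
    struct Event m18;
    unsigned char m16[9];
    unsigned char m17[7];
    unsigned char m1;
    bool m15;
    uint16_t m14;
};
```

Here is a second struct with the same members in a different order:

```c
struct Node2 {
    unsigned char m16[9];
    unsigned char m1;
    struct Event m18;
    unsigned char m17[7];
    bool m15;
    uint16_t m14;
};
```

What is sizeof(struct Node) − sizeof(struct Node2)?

Event: @0: f [2B, align 2] → 2; +2 pad (align 4); @4: e [4B, align 4] → 8; @8: d [4B, align 4] → 12; @12: h [4B, align 4] → 16; @16: g [2B, align 2] → 18; +2 tail pad (align 4); size 20, align 4
@0: m18 [20B, align 4] → 20
@20: m16 [9B, align 1] → 29
@29: m17 [7B, align 1] → 36
@36: m1 [1B, align 1] → 37
@37: m15 [1B, align 1] → 38
@38: m14 [2B, align 2] → 40
size 40, align 4
— Node2 —
@0: m16 [9B, align 1] → 9
@9: m1 [1B, align 1] → 10
+2 pad (align 4)
@12: m18 [20B, align 4] → 32
@32: m17 [7B, align 1] → 39
@39: m15 [1B, align 1] → 40
@40: m14 [2B, align 2] → 42
+2 tail pad (align 4)
size 44, align 4
40 − 44 = -4

-4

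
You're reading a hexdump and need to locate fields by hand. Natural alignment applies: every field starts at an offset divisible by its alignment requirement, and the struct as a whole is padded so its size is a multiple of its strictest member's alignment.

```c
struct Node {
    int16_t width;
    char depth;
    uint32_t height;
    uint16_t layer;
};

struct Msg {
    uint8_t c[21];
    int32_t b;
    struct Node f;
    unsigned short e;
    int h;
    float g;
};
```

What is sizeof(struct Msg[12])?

Node: 0..2  width  (2B, 2-aligned); 2..3  depth  (1B, 1-aligned); 3..4  -- padding (1B); 4..8  height  (4B, 4-aligned); 8..10  layer  (2B, 2-aligned); 10..12  -- tail padding (2B); sizeof = 12, alignof = 4
0..21  c  (21B, 1-aligned)
21..24  -- padding (3B)
24..28  b  (4B, 4-aligned)
28..40  f  (12B, 4-aligned)
40..42  e  (2B, 2-aligned)
42..44  -- padding (2B)
44..48  h  (4B, 4-aligned)
48..52  g  (4B, 4-aligned)
sizeof = 52, alignof = 4
array of 12: 12 × 52 = 624

624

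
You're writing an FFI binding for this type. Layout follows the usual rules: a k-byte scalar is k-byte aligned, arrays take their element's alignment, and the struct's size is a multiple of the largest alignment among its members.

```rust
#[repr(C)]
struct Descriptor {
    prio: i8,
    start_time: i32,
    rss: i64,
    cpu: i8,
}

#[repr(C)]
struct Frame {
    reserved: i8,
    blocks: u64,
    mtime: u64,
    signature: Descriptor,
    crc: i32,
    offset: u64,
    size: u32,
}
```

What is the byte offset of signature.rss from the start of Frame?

32

Descriptor: 0..1  prio  (1B, 1-aligned); 1..4  -- padding (3B); 4..8  start_time  (4B, 4-aligned); 8..16  rss  (8B, 8-aligned); 16..17  cpu  (1B, 1-aligned); 17..24  -- tail padding (7B); sizeof = 24, alignof = 8
0..1  reserved  (1B, 1-aligned)
1..8  -- padding (7B)
8..16  blocks  (8B, 8-aligned)
16..24  mtime  (8B, 8-aligned)
24..48  signature  (24B, 8-aligned)
within Descriptor: rss at 8
24 + 8 = 32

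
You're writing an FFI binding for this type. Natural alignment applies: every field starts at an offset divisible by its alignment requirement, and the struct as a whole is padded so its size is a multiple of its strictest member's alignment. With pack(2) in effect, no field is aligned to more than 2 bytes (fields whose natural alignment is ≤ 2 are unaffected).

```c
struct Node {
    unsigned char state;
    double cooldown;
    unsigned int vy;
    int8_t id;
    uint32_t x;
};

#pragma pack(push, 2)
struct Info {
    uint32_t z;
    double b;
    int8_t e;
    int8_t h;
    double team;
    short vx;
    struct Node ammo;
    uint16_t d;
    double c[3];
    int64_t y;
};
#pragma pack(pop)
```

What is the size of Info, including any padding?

Node: @0: state [1B, align 1] → 1; +7 pad (align 8); @8: cooldown [8B, align 8] → 16; @16: vy [4B, align 4] → 20; @20: id [1B, align 1] → 21; +3 pad (align 4); @24: x [4B, align 4] → 28; +4 tail pad (align 8); size 32, align 8
@0: z [4B, align 2] → 4
@4: b [8B, align 2] → 12
@12: e [1B, align 1] → 13
@13: h [1B, align 1] → 14
@14: team [8B, align 2] → 22
@22: vx [2B, align 2] → 24
@24: ammo [32B, align 2] → 56
@56: d [2B, align 2] → 58
@58: c [24B, align 2] → 82
@82: y [8B, align 2] → 90
size 90, align 2

90 bytes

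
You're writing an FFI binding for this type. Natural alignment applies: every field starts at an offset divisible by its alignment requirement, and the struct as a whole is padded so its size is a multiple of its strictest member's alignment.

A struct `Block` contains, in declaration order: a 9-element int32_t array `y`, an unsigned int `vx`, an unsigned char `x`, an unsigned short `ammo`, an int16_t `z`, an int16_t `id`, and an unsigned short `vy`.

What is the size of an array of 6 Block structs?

312

@0: y [36B, align 4] → 36
@36: vx [4B, align 4] → 40
@40: x [1B, align 1] → 41
+1 pad (align 2)
@42: ammo [2B, align 2] → 44
@44: z [2B, align 2] → 46
@46: id [2B, align 2] → 48
@48: vy [2B, align 2] → 50
+2 tail pad (align 4)
size 52, align 4
array of 6: 6 × 52 = 312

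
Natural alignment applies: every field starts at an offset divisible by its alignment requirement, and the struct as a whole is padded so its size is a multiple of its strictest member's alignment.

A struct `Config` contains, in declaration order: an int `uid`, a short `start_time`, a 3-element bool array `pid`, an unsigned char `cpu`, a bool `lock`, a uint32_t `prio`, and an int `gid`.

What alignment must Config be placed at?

4

member alignments: uid=4, start_time=2, pid=1, cpu=1, lock=1, prio=4, gid=4
max = 4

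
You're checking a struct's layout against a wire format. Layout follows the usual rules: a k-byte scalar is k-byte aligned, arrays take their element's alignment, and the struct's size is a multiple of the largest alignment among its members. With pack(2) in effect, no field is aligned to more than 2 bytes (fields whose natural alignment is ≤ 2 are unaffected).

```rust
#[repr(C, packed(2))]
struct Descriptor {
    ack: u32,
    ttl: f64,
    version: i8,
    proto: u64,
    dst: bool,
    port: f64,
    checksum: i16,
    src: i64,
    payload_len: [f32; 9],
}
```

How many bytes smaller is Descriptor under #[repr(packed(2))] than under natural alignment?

natural layout:
  @0: ack [4B, align 4] → 4
  +4 pad (align 8)
  @8: ttl [8B, align 8] → 16
  @16: version [1B, align 1] → 17
  +7 pad (align 8)
  @24: proto [8B, align 8] → 32
  @32: dst [1B, align 1] → 33
  +7 pad (align 8)
  @40: port [8B, align 8] → 48
  @48: checksum [2B, align 2] → 50
  +6 pad (align 8)
  @56: src [8B, align 8] → 64
  @64: payload_len [36B, align 4] → 100
  +4 tail pad (align 8)
  size 104, align 8
packed(2) layout:
  @0: ack [4B, align 2] → 4
  @4: ttl [8B, align 2] → 12
  @12: version [1B, align 1] → 13
  +1 pad (align 2)
  @14: proto [8B, align 2] → 22
  @22: dst [1B, align 1] → 23
  +1 pad (align 2)
  @24: port [8B, align 2] → 32
  @32: checksum [2B, align 2] → 34
  @34: src [8B, align 2] → 42
  @42: payload_len [36B, align 2] → 78
  size 78, align 2
104 − 78 = 26

26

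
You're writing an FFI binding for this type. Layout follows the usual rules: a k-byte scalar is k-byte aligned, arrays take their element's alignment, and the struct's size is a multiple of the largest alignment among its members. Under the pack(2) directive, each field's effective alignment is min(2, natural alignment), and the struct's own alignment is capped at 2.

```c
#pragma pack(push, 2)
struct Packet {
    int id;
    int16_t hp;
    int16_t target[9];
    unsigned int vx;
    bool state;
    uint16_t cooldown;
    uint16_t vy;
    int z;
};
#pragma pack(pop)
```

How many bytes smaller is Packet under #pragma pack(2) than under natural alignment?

2

natural layout:
  @0: id [4B, align 4] → 4
  @4: hp [2B, align 2] → 6
  @6: target [18B, align 2] → 24
  @24: vx [4B, align 4] → 28
  @28: state [1B, align 1] → 29
  +1 pad (align 2)
  @30: cooldown [2B, align 2] → 32
  @32: vy [2B, align 2] → 34
  +2 pad (align 4)
  @36: z [4B, align 4] → 40
  size 40, align 4
packed(2) layout:
  @0: id [4B, align 2] → 4
  @4: hp [2B, align 2] → 6
  @6: target [18B, align 2] → 24
  @24: vx [4B, align 2] → 28
  @28: state [1B, align 1] → 29
  +1 pad (align 2)
  @30: cooldown [2B, align 2] → 32
  @32: vy [2B, align 2] → 34
  @34: z [4B, align 2] → 38
  size 38, align 2
40 − 38 = 2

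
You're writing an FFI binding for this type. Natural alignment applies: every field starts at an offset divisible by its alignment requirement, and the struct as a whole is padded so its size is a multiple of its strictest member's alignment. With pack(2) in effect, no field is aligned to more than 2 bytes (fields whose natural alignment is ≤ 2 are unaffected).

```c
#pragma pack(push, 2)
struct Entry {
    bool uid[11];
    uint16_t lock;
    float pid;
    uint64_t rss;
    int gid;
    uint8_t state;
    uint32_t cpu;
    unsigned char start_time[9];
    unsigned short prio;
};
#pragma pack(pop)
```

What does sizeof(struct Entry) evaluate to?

0..11  uid  (11B, 1-aligned)
11..12  -- padding (1B)
12..14  lock  (2B, 2-aligned)
14..18  pid  (4B, 2-aligned)
18..26  rss  (8B, 2-aligned)
26..30  gid  (4B, 2-aligned)
30..31  state  (1B, 1-aligned)
31..32  -- padding (1B)
32..36  cpu  (4B, 2-aligned)
36..45  start_time  (9B, 1-aligned)
45..46  -- padding (1B)
46..48  prio  (2B, 2-aligned)
sizeof = 48, alignof = 2

48 bytes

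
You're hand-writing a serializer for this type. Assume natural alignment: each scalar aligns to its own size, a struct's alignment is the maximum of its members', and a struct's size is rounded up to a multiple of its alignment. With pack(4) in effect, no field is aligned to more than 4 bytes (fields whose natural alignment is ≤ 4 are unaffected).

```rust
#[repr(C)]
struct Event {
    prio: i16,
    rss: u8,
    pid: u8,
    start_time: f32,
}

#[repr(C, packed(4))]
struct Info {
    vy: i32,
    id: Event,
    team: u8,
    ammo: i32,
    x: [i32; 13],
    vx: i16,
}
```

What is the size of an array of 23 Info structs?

1748

Event: @0: prio [2B, align 2] → 2; @2: rss [1B, align 1] → 3; @3: pid [1B, align 1] → 4; @4: start_time [4B, align 4] → 8; size 8, align 4
@0: vy [4B, align 4] → 4
@4: id [8B, align 4] → 12
@12: team [1B, align 1] → 13
+3 pad (align 4)
@16: ammo [4B, align 4] → 20
@20: x [52B, align 4] → 72
@72: vx [2B, align 2] → 74
+2 tail pad (align 4)
size 76, align 4
array of 23: 23 × 76 = 1748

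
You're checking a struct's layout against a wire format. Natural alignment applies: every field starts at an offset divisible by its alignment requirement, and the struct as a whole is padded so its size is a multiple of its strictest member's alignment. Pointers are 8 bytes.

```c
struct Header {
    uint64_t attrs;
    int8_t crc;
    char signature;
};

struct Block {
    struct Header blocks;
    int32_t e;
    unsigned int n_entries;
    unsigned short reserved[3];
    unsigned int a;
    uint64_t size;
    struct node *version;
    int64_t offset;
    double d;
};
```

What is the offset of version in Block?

48

Header: attrs at 0 (size 8, align 8) → ends 8; crc at 8 (size 1, align 1) → ends 9; signature at 9 (size 1, align 1) → ends 10; tail pad 6 to reach multiple of 8; total 16 bytes, alignment 8
blocks at 0 (size 16, align 8) → ends 16
e at 16 (size 4, align 4) → ends 20
n_entries at 20 (size 4, align 4) → ends 24
reserved at 24 (size 6, align 2) → ends 30
pad 2 to align 4 for a
a at 32 (size 4, align 4) → ends 36
pad 4 to align 8 for size
size at 40 (size 8, align 8) → ends 48
version at 48 (size 8, align 8) → ends 56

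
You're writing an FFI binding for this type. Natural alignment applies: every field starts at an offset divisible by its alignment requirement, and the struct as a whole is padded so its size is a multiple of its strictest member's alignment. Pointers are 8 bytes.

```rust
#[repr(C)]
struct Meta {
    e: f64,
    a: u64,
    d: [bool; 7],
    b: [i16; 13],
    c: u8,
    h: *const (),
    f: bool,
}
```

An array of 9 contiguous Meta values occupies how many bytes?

648

@0: e [8B, align 8] → 8
@8: a [8B, align 8] → 16
@16: d [7B, align 1] → 23
+1 pad (align 2)
@24: b [26B, align 2] → 50
@50: c [1B, align 1] → 51
+5 pad (align 8)
@56: h [8B, align 8] → 64
@64: f [1B, align 1] → 65
+7 tail pad (align 8)
size 72, align 8
array of 9: 9 × 72 = 648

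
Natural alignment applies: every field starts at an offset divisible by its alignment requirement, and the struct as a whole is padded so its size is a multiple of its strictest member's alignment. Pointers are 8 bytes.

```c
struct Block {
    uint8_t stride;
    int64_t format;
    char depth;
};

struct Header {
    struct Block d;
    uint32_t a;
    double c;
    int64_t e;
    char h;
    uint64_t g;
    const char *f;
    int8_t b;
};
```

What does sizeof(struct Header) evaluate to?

Block: @0: stride [1B, align 1] → 1; +7 pad (align 8); @8: format [8B, align 8] → 16; @16: depth [1B, align 1] → 17; +7 tail pad (align 8); size 24, align 8
@0: d [24B, align 8] → 24
@24: a [4B, align 4] → 28
+4 pad (align 8)
@32: c [8B, align 8] → 40
@40: e [8B, align 8] → 48
@48: h [1B, align 1] → 49
+7 pad (align 8)
@56: g [8B, align 8] → 64
@64: f [8B, align 8] → 72
@72: b [1B, align 1] → 73
+7 tail pad (align 8)
size 80, align 8

80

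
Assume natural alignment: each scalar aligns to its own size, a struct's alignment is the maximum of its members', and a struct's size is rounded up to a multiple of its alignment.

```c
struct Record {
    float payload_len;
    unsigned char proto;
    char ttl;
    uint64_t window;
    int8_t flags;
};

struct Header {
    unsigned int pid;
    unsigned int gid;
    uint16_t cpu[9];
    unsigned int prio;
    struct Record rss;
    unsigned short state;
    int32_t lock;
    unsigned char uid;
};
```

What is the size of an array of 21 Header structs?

Record: payload_len at 0 (size 4, align 4) → ends 4; proto at 4 (size 1, align 1) → ends 5; ttl at 5 (size 1, align 1) → ends 6; pad 2 to align 8 for window; window at 8 (size 8, align 8) → ends 16; flags at 16 (size 1, align 1) → ends 17; tail pad 7 to reach multiple of 8; total 24 bytes, alignment 8
pid at 0 (size 4, align 4) → ends 4
gid at 4 (size 4, align 4) → ends 8
cpu at 8 (size 18, align 2) → ends 26
pad 2 to align 4 for prio
prio at 28 (size 4, align 4) → ends 32
rss at 32 (size 24, align 8) → ends 56
state at 56 (size 2, align 2) → ends 58
pad 2 to align 4 for lock
lock at 60 (size 4, align 4) → ends 64
uid at 64 (size 1, align 1) → ends 65
tail pad 7 to reach multiple of 8
total 72 bytes, alignment 8
array of 21: 21 × 72 = 1512

1512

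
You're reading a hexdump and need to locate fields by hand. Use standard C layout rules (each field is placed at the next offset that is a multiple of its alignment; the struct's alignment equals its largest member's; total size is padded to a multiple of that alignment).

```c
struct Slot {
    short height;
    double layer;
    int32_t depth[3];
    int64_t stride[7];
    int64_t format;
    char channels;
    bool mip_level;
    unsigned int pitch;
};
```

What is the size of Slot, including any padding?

104

@0: height [2B, align 2] → 2
+6 pad (align 8)
@8: layer [8B, align 8] → 16
@16: depth [12B, align 4] → 28
+4 pad (align 8)
@32: stride [56B, align 8] → 88
@88: format [8B, align 8] → 96
@96: channels [1B, align 1] → 97
@97: mip_level [1B, align 1] → 98
+2 pad (align 4)
@100: pitch [4B, align 4] → 104
size 104, align 8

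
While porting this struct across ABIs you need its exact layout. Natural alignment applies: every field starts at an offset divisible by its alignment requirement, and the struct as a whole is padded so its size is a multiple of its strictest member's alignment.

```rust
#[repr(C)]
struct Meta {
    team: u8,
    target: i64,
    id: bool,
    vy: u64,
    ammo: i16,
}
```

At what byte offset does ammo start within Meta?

32

team at 0 (size 1, align 1) → ends 1
pad 7 to align 8 for target
target at 8 (size 8, align 8) → ends 16
id at 16 (size 1, align 1) → ends 17
pad 7 to align 8 for vy
vy at 24 (size 8, align 8) → ends 32
ammo at 32 (size 2, align 2) → ends 34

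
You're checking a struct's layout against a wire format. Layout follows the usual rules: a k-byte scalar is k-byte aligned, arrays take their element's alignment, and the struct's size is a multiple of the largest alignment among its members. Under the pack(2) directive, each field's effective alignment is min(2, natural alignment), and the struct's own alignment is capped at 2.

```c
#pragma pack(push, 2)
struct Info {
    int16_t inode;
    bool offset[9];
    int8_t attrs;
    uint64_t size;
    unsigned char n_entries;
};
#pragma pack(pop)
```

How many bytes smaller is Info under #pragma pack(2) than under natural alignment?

natural layout:
  inode at 0 (size 2, align 2) → ends 2
  offset at 2 (size 9, align 1) → ends 11
  attrs at 11 (size 1, align 1) → ends 12
  pad 4 to align 8 for size
  size at 16 (size 8, align 8) → ends 24
  n_entries at 24 (size 1, align 1) → ends 25
  tail pad 7 to reach multiple of 8
  total 32 bytes, alignment 8
packed(2) layout:
  inode at 0 (size 2, align 2) → ends 2
  offset at 2 (size 9, align 1) → ends 11
  attrs at 11 (size 1, align 1) → ends 12
  size at 12 (size 8, align 2) → ends 20
  n_entries at 20 (size 1, align 1) → ends 21
  tail pad 1 to reach multiple of 2
  total 22 bytes, alignment 2
32 − 22 = 10

10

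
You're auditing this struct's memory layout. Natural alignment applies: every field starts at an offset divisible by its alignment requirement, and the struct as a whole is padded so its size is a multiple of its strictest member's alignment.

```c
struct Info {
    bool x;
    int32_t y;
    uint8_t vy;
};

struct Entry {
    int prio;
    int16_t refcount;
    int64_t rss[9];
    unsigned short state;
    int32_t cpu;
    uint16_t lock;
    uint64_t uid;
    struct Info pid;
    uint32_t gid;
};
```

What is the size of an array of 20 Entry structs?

2400

Info: x at 0 (size 1, align 1) → ends 1; pad 3 to align 4 for y; y at 4 (size 4, align 4) → ends 8; vy at 8 (size 1, align 1) → ends 9; tail pad 3 to reach multiple of 4; total 12 bytes, alignment 4
prio at 0 (size 4, align 4) → ends 4
refcount at 4 (size 2, align 2) → ends 6
pad 2 to align 8 for rss
rss at 8 (size 72, align 8) → ends 80
state at 80 (size 2, align 2) → ends 82
pad 2 to align 4 for cpu
cpu at 84 (size 4, align 4) → ends 88
lock at 88 (size 2, align 2) → ends 90
pad 6 to align 8 for uid
uid at 96 (size 8, align 8) → ends 104
pid at 104 (size 12, align 4) → ends 116
gid at 116 (size 4, align 4) → ends 120
total 120 bytes, alignment 8
array of 20: 20 × 120 = 2400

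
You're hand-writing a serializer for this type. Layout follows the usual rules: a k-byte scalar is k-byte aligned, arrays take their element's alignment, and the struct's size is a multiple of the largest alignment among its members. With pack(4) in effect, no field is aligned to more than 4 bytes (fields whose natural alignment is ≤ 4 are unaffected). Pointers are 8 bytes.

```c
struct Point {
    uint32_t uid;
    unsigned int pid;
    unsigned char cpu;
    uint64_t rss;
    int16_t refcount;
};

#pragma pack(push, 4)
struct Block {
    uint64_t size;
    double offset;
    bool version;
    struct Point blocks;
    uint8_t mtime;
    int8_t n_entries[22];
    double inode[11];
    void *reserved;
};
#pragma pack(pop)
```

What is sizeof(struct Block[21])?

3612

Point: uid at 0 (size 4, align 4) → ends 4; pid at 4 (size 4, align 4) → ends 8; cpu at 8 (size 1, align 1) → ends 9; pad 7 to align 8 for rss; rss at 16 (size 8, align 8) → ends 24; refcount at 24 (size 2, align 2) → ends 26; tail pad 6 to reach multiple of 8; total 32 bytes, alignment 8
size at 0 (size 8, align 4) → ends 8
offset at 8 (size 8, align 4) → ends 16
version at 16 (size 1, align 1) → ends 17
pad 3 to align 4 for blocks
blocks at 20 (size 32, align 4) → ends 52
mtime at 52 (size 1, align 1) → ends 53
n_entries at 53 (size 22, align 1) → ends 75
pad 1 to align 4 for inode
inode at 76 (size 88, align 4) → ends 164
reserved at 164 (size 8, align 4) → ends 172
total 172 bytes, alignment 4
array of 21: 21 × 172 = 3612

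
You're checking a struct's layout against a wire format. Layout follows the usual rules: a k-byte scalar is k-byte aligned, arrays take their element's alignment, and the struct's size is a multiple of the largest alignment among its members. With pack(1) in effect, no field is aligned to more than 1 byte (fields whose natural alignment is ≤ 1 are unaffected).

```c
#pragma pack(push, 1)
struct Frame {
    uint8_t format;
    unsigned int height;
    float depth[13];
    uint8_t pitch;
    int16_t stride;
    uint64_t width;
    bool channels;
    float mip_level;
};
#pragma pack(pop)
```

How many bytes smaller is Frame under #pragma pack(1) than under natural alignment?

natural layout:
  @0: format [1B, align 1] → 1
  +3 pad (align 4)
  @4: height [4B, align 4] → 8
  @8: depth [52B, align 4] → 60
  @60: pitch [1B, align 1] → 61
  +1 pad (align 2)
  @62: stride [2B, align 2] → 64
  @64: width [8B, align 8] → 72
  @72: channels [1B, align 1] → 73
  +3 pad (align 4)
  @76: mip_level [4B, align 4] → 80
  size 80, align 8
packed(1) layout:
  @0: format [1B, align 1] → 1
  @1: height [4B, align 1] → 5
  @5: depth [52B, align 1] → 57
  @57: pitch [1B, align 1] → 58
  @58: stride [2B, align 1] → 60
  @60: width [8B, align 1] → 68
  @68: channels [1B, align 1] → 69
  @69: mip_level [4B, align 1] → 73
  size 73, align 1
80 − 73 = 7

7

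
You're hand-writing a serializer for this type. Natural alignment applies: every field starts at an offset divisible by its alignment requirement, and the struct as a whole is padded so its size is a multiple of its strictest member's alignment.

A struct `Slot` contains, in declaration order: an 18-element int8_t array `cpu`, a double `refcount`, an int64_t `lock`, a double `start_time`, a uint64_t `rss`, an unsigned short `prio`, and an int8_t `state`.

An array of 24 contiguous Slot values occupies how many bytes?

1536

0..18  cpu  (18B, 1-aligned)
18..24  -- padding (6B)
24..32  refcount  (8B, 8-aligned)
32..40  lock  (8B, 8-aligned)
40..48  start_time  (8B, 8-aligned)
48..56  rss  (8B, 8-aligned)
56..58  prio  (2B, 2-aligned)
58..59  state  (1B, 1-aligned)
59..64  -- tail padding (5B)
sizeof = 64, alignof = 8
array of 24: 24 × 64 = 1536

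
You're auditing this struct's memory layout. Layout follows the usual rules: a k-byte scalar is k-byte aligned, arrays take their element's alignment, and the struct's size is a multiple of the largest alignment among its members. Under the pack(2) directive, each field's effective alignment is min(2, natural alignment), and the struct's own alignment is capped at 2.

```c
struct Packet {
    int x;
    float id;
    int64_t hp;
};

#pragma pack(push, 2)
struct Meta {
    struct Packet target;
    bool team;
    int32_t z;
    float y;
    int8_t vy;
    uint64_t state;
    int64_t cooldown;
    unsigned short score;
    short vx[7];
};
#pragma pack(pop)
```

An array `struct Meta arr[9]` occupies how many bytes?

540

Packet: @0: x [4B, align 4] → 4; @4: id [4B, align 4] → 8; @8: hp [8B, align 8] → 16; size 16, align 8
@0: target [16B, align 2] → 16
@16: team [1B, align 1] → 17
+1 pad (align 2)
@18: z [4B, align 2] → 22
@22: y [4B, align 2] → 26
@26: vy [1B, align 1] → 27
+1 pad (align 2)
@28: state [8B, align 2] → 36
@36: cooldown [8B, align 2] → 44
@44: score [2B, align 2] → 46
@46: vx [14B, align 2] → 60
size 60, align 2
array of 9: 9 × 60 = 540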